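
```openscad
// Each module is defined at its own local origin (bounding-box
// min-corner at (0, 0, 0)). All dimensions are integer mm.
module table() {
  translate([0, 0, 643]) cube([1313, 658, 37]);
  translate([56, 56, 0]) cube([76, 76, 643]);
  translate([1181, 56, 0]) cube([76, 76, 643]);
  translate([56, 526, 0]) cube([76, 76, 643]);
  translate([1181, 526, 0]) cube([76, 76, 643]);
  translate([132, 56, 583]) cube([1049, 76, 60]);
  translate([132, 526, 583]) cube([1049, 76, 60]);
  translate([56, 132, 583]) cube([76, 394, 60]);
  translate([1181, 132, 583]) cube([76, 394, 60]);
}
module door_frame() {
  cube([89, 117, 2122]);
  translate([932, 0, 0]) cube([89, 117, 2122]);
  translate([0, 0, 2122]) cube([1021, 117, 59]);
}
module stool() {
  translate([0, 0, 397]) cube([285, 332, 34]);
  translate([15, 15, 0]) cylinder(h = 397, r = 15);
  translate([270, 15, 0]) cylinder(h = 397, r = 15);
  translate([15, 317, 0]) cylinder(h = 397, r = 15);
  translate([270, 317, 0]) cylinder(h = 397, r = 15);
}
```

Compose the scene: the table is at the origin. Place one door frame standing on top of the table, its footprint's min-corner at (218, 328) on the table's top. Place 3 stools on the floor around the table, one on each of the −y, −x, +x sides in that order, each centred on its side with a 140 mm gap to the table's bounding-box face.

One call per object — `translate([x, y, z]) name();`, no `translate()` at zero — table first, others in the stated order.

table();
translate([218, 328, 680]) door_frame();
translate([514, -472, 0]) stool();
translate([-425, 163, 0]) stool();
translate([1453, 163, 0]) stool();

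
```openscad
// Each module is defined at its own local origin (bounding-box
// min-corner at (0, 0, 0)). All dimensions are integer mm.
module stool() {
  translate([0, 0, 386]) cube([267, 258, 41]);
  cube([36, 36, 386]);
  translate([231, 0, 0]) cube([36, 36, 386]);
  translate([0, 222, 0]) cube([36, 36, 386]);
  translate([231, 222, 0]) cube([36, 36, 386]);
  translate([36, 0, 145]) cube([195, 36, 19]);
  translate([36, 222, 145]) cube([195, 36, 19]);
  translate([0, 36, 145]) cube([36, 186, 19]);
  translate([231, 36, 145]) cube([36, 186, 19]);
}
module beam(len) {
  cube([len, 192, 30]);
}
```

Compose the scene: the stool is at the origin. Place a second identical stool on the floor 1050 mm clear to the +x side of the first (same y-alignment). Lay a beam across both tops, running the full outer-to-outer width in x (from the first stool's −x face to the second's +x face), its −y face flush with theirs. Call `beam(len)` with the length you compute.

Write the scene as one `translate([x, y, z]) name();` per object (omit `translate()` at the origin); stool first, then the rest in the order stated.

stool();
translate([1317, 0, 0]) stool();
translate([0, 0, 427]) beam(1584);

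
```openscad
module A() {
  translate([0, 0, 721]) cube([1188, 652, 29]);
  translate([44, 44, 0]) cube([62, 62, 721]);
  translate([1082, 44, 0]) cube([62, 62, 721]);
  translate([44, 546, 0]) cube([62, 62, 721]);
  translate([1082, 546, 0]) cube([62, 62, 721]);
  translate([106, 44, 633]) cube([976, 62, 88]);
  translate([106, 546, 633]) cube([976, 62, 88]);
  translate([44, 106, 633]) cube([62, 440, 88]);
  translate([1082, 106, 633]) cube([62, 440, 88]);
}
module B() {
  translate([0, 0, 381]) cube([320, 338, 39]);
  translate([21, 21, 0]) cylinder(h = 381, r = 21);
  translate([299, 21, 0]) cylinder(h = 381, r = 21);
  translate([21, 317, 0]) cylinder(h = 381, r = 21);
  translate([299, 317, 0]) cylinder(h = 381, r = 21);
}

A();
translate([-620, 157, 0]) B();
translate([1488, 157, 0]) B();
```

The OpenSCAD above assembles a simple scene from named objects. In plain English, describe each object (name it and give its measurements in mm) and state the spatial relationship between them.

A is a table: top 1188 mm (x) × 652 mm (y), 29 mm thick, upper face at z = 750 mm, on four 62×62 mm square legs, each inset 44 mm from the nearest pair of top edges, running from z = 0 to the bottom of the top. Four apron rails, 62 mm thick and 88 mm tall, run between adjacent legs with their top edges flush with the underside of the top and their outer faces flush with the legs' outer faces.

B is a four-legged stool. The seat is 320×338 mm, 39 mm thick, top at z = 420 mm. It stands on four round legs, each 42 mm in diameter, from z = 0 to the seat underside, each leg's axis is inset half a diameter from the nearest pair of seat edges (so the leg's bounding box is flush with the corner).

Two stools sit around the table at the −x, +x sides.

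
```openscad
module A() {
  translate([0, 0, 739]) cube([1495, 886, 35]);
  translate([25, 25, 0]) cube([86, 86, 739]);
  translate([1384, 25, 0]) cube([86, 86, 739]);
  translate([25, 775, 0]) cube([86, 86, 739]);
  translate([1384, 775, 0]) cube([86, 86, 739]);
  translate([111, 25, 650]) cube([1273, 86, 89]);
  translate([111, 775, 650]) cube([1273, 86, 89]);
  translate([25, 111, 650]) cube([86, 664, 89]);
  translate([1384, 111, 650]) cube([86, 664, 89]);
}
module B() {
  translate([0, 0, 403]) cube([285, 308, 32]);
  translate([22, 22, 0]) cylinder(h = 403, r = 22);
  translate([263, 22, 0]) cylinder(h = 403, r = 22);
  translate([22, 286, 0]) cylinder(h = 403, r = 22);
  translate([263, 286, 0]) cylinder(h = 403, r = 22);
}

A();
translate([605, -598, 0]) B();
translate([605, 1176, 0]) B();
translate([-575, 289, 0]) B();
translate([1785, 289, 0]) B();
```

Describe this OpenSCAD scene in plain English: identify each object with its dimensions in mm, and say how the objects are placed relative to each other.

A is a table: top 1495 mm (x) × 886 mm (y), 35 mm thick, upper face at z = 774 mm, on four 86×86 mm square legs, each inset 25 mm from the nearest pair of top edges, running from z = 0 to the bottom of the top. Four apron rails, 86 mm thick and 89 mm tall, run between adjacent legs with their top edges flush with the underside of the top and their outer faces flush with the legs' outer faces.

B is a four-legged stool. The seat is a 285×308×32 mm slab whose top surface is at z = 435 mm; four round legs, each 44 mm in diameter, run from the floor (z = 0) to the underside of the seat, each leg's axis is inset half a diameter from the nearest pair of seat edges (so the leg's bounding box is flush with the corner).

Four stools sit around the table at the −y, +y, −x, +x sides.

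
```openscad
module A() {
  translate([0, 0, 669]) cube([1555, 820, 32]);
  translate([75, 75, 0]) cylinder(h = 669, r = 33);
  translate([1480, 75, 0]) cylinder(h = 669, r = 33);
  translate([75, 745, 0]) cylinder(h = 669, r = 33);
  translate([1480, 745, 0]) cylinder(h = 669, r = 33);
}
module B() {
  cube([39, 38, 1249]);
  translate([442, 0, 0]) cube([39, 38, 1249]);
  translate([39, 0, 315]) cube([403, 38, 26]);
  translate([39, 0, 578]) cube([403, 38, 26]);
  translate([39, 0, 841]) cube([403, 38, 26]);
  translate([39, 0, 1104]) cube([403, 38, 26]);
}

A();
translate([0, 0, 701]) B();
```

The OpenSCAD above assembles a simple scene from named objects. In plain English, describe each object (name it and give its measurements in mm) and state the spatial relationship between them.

A is a table with a 1555×820 mm rectangular top, 32 mm thick, top surface at z = 701 mm, supported by four round legs of 66 mm diameter, each leg's bounding box inset 42 mm from the nearest pair of top edges, running from the floor.

B is a wooden ladder with two side rails of 39×38 mm section and 1249 mm height, set 481 mm apart overall. Between them run 4 rectangular rungs (38 mm deep, 26 mm thick), front faces flush with the rails' −y face. The bottom of the first rung is 315 mm above the floor and each subsequent rung is 263 mm higher than the one below.

The ladder is on top of the table.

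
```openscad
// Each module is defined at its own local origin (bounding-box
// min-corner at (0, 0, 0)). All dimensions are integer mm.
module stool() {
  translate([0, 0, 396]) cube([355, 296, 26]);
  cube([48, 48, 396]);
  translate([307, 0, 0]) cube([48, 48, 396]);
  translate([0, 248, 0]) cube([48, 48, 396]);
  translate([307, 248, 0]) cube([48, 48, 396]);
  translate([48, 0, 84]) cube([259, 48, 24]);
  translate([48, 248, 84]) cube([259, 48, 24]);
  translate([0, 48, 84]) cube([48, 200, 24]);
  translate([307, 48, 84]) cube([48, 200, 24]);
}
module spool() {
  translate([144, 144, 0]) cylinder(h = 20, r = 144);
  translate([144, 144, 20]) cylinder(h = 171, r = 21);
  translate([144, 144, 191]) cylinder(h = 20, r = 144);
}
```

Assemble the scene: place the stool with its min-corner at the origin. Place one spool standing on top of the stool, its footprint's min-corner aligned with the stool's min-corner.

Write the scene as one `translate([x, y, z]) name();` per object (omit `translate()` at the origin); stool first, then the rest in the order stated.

stool();
translate([0, 0, 422]) spool();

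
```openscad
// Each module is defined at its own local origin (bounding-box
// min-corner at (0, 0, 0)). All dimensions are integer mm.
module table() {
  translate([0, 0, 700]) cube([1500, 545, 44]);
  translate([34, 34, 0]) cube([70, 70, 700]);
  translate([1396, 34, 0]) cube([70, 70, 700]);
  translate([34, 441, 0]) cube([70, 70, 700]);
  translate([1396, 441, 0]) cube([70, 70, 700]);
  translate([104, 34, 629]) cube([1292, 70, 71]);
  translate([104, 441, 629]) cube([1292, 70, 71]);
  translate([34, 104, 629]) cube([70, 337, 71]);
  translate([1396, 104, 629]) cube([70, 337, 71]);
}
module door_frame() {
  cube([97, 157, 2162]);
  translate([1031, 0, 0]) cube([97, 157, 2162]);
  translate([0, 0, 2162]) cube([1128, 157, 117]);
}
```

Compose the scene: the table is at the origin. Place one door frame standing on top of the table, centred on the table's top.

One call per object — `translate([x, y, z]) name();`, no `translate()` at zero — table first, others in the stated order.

table();
translate([186, 194, 744]) door_frame();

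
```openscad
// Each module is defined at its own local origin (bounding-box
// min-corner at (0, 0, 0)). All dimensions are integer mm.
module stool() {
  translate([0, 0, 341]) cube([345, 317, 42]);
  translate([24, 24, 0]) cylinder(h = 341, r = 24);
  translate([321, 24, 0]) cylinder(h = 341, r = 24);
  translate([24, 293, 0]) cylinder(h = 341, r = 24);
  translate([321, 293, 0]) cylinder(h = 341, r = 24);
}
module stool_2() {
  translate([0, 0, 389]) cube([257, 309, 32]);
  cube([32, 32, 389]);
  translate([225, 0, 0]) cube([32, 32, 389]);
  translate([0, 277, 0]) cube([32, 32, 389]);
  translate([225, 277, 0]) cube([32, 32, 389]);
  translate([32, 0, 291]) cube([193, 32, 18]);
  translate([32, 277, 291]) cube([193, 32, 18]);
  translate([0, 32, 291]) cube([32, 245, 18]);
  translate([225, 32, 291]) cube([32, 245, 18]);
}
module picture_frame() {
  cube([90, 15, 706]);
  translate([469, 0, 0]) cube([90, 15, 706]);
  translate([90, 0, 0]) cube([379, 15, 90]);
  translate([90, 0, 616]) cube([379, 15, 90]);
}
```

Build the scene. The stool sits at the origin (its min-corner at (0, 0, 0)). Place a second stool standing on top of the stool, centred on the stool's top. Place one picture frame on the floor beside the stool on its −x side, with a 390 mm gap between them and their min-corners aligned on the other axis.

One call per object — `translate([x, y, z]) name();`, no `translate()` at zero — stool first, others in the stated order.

stool();
translate([44, 4, 383]) stool_2();
translate([-949, 0, 0]) picture_frame();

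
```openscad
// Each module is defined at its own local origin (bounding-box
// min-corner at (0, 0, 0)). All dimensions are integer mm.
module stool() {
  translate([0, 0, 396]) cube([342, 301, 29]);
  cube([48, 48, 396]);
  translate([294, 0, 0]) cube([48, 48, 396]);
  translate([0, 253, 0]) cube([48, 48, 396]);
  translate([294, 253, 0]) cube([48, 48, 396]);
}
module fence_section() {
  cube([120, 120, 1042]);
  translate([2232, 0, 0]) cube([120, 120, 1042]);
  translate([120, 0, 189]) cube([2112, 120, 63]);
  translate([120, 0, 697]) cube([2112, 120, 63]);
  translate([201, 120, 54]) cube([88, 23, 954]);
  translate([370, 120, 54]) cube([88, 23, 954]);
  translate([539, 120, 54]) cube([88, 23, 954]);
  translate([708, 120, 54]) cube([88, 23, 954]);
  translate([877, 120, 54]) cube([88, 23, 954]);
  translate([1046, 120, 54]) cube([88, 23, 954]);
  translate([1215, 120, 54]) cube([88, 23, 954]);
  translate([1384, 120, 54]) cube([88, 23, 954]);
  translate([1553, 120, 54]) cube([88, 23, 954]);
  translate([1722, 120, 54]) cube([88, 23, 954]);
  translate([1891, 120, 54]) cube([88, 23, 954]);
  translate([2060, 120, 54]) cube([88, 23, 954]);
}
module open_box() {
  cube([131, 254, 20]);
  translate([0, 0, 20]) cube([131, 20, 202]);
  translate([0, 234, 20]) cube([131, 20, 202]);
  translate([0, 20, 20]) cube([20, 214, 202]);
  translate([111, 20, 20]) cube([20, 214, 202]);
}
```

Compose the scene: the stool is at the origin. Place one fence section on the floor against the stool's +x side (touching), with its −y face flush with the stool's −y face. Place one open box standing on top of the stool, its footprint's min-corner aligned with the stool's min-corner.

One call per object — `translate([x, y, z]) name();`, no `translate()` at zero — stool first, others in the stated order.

stool();
translate([342, 0, 0]) fence_section();
translate([0, 0, 425]) open_box();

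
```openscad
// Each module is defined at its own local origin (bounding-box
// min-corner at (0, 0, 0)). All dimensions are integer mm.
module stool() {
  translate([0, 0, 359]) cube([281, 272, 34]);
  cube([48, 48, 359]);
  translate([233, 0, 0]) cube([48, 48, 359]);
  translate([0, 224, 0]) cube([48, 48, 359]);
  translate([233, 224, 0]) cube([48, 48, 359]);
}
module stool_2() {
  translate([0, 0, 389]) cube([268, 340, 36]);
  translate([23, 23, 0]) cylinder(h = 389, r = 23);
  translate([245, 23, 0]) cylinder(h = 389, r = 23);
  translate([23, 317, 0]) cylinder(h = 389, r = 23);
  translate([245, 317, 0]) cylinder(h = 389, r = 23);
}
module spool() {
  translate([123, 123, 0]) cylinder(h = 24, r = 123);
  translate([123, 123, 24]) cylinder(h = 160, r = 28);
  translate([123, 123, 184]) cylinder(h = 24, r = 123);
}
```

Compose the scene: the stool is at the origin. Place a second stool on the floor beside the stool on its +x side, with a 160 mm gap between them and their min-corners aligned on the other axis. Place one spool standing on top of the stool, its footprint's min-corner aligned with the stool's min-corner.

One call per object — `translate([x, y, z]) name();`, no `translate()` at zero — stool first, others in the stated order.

stool();
translate([441, 0, 0]) stool_2();
translate([0, 0, 393]) spool();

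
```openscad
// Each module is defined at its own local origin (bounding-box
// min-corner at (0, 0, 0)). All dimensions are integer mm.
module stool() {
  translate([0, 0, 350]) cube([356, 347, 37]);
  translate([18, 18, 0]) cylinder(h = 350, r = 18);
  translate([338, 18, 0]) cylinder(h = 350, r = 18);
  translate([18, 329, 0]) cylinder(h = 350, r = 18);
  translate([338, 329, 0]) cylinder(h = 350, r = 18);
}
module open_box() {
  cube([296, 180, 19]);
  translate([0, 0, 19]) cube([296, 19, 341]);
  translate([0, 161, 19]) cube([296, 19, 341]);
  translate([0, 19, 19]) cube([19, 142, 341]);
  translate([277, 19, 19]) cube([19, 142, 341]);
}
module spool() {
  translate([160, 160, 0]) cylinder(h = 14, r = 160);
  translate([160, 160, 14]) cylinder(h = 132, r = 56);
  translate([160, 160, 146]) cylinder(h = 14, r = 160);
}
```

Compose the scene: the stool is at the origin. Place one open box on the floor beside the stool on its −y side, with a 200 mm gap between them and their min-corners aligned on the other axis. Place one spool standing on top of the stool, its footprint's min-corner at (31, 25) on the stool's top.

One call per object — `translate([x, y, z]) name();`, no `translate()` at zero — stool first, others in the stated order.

stool();
translate([0, -380, 0]) open_box();
translate([31, 25, 387]) spool();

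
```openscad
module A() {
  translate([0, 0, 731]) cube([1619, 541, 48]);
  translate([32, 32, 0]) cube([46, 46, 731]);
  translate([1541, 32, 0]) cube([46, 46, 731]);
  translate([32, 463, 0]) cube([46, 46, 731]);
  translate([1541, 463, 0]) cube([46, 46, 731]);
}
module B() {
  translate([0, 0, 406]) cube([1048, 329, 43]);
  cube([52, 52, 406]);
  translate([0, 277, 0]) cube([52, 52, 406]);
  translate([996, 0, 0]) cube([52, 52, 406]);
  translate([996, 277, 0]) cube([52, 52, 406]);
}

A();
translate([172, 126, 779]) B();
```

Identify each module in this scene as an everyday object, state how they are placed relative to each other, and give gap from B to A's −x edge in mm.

The bench's min-x is at 172; the table's min-x is 0; gap = 172 mm.

A is a table. B is a bench. The bench is on top of the table. The gap from the bench to the table's −x edge is 172 mm.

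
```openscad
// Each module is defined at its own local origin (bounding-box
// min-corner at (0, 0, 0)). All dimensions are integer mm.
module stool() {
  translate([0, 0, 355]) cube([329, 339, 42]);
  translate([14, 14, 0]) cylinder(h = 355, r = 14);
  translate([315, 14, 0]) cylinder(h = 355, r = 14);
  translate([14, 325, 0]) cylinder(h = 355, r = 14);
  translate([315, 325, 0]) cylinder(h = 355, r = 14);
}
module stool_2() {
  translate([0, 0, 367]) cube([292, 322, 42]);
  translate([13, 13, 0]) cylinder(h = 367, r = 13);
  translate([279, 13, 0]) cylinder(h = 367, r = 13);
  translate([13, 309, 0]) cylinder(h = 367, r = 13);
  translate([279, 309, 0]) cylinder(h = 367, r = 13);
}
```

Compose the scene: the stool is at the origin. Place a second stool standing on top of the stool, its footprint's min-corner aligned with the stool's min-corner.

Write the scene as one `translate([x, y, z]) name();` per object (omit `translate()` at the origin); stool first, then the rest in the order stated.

stool();
translate([0, 0, 397]) stool_2();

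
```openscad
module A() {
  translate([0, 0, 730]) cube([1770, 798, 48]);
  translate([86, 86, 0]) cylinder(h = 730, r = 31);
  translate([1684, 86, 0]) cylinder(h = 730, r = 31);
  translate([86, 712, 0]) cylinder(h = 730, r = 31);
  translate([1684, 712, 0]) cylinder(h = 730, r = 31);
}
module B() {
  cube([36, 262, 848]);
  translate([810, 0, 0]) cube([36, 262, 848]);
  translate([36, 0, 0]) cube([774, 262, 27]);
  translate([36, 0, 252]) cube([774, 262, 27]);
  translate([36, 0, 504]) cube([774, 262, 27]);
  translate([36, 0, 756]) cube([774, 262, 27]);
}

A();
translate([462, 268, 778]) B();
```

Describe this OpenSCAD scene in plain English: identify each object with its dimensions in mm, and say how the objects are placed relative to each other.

A is a rectangular dining table. The top is 1770×798×48 mm with its upper surface at z = 778 mm. It stands on four round legs of 62 mm diameter, each leg's bounding box inset 55 mm from the nearest pair of top edges, running from the floor to the underside of the top.

B is an open bookshelf. Two side panels, each 36 mm thick, 262 mm deep and 848 mm tall, stand 846 mm apart (outside-to-outside). Between them sit 4 shelves, each 27 mm thick and 262 mm deep, spanning the full gap between the sides. The bottom shelf rests on the floor (its underside at z = 0) and the clear gap between one shelf's top and the next shelf's underside is 225 mm.

The bookshelf is on top of the table, centred.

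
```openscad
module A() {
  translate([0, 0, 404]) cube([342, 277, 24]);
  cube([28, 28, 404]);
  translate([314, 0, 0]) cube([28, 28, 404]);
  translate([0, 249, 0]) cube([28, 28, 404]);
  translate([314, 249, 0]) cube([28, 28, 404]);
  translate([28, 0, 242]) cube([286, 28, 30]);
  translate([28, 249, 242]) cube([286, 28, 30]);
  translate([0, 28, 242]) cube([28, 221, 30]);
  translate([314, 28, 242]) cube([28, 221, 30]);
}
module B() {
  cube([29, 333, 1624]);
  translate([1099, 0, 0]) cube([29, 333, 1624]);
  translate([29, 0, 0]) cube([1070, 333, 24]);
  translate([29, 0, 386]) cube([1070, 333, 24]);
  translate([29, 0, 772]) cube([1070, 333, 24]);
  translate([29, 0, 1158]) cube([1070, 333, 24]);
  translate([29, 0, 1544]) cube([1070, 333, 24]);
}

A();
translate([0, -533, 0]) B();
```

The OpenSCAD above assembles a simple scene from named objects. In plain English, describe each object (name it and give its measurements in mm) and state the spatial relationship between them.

A is a simple wooden stool: a rectangular seat 342 mm (x) by 277 mm (y), 24 mm thick, top face at z = 428 mm, on four square legs, each 28×28 mm in cross-section. The legs rest on z = 0, each flush with a corner of the seat. Four stretchers, 28 mm wide and 30 mm tall, connect adjacent legs with their undersides at z = 242 mm, each running between the inner faces of the legs it joins and aligned with the legs' outer faces on the other axis.

B is an open bookshelf. Two side panels, each 29 mm thick, 333 mm deep and 1624 mm tall, stand 1128 mm apart (outside-to-outside). Between them sit 5 shelves, each 24 mm thick and 333 mm deep, spanning the full gap between the sides. The bottom shelf rests on the floor (its underside at z = 0) and the clear gap between one shelf's top and the next shelf's underside is 362 mm.

The bookshelf is on the floor beside the stool on its −y side.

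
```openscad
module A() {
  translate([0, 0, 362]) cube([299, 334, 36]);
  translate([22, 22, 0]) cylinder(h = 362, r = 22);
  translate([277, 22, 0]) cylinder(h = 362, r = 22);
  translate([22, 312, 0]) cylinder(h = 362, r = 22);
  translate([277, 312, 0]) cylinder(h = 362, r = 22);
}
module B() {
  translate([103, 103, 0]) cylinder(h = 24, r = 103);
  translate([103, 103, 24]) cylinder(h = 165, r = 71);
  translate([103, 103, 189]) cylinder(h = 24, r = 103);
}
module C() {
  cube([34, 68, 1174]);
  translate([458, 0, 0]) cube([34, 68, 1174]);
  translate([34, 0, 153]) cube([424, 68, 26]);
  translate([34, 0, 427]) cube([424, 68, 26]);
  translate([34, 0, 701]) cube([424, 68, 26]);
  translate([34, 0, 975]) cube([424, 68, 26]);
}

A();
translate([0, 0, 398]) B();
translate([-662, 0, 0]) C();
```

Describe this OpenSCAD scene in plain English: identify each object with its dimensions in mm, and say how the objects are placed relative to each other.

A is a four-legged stool. The seat is 299×334 mm, 36 mm thick, top at z = 398 mm. It stands on four round legs, each 44 mm in diameter, from z = 0 to the seat underside, each leg's axis is inset half a diameter from the nearest pair of seat edges (so the leg's bounding box is flush with the corner).

B is a spool: two coaxial disc flanges of radius 103 mm and thickness 24 mm, joined by a core cylinder of radius 71 mm and height 165 mm. The lower flange rests on z = 0 and the three cylinders share a vertical axis.

C is a straight ladder. Two 34×68 mm vertical rails, 1174 mm tall, stand 492 mm apart (outside-to-outside) with their front faces coplanar on the −y side. 4 rungs, each 68 mm deep and 26 mm tall, span between the inner faces of the rails, front faces flush with the rails. The lowest rung's underside is at z = 153 mm and rungs are spaced 274 mm apart (underside to underside).

The spool is on top of the stool. The ladder is on the floor beside the stool on its −x side.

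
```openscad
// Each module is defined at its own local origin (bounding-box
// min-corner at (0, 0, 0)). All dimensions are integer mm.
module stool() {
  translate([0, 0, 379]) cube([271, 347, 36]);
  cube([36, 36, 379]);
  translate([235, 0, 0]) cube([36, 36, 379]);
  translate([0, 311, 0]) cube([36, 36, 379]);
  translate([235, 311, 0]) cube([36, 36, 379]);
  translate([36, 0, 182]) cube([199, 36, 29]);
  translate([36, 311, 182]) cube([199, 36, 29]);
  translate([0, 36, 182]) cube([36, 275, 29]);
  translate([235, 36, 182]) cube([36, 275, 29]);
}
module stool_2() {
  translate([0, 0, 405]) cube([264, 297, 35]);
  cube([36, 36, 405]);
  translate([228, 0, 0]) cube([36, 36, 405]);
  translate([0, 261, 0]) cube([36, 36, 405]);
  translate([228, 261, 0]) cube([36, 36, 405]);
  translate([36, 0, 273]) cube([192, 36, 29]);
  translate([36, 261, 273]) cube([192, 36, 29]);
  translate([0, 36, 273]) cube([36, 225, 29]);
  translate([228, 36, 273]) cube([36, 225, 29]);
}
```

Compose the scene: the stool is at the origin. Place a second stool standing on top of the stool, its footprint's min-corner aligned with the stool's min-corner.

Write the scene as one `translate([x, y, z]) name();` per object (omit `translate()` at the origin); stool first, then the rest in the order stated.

stool();
translate([0, 0, 415]) stool_2();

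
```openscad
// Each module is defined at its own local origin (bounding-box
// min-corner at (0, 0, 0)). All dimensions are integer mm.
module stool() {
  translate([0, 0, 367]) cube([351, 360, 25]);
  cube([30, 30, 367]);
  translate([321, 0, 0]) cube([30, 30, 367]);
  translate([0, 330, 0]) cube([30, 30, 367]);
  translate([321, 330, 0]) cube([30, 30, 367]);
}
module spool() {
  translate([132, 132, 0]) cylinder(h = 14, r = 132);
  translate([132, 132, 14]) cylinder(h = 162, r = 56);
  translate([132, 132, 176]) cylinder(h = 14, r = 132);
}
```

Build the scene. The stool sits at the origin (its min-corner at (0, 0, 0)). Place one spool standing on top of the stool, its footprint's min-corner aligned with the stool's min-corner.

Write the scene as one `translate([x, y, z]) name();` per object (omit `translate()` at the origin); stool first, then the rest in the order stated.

stool();
translate([0, 0, 392]) spool();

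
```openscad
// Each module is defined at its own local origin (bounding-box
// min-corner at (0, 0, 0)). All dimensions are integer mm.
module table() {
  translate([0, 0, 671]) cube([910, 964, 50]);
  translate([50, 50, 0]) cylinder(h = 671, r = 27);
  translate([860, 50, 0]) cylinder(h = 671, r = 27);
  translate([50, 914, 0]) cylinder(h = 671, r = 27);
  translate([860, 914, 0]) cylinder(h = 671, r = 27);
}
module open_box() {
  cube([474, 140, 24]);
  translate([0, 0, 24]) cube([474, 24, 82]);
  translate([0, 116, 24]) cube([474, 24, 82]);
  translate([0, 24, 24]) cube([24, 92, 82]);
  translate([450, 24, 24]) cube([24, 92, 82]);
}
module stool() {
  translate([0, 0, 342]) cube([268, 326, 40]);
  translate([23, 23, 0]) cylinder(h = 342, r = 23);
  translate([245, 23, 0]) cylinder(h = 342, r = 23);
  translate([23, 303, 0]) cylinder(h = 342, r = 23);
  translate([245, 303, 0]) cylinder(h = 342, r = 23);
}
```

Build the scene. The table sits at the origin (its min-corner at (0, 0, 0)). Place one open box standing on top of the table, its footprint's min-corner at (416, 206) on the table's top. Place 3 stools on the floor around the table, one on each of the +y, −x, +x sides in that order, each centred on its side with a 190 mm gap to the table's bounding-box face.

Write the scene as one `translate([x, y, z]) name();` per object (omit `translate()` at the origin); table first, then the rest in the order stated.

table();
translate([416, 206, 721]) open_box();
translate([321, 1154, 0]) stool();
translate([-458, 319, 0]) stool();
translate([1100, 319, 0]) stool();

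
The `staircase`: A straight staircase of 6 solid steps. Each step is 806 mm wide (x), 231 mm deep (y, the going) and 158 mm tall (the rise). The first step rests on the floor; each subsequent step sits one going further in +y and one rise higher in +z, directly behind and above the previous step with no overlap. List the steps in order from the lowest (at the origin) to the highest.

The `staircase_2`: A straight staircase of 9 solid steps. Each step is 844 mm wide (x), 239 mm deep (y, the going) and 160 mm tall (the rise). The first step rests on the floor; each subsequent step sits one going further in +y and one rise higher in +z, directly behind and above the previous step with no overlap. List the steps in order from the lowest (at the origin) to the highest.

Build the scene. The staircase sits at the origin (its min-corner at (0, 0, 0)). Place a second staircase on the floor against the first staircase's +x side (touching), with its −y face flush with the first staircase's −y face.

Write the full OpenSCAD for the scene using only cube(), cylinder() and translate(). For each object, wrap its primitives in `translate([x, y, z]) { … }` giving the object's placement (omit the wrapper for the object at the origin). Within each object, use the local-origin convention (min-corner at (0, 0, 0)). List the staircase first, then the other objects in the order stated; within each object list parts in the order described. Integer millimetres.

cube([806, 231, 158]);
translate([0, 231, 158]) cube([806, 231, 158]);
translate([0, 462, 316]) cube([806, 231, 158]);
translate([0, 693, 474]) cube([806, 231, 158]);
translate([0, 924, 632]) cube([806, 231, 158]);
translate([0, 1155, 790]) cube([806, 231, 158]);
translate([806, 0, 0]) {
  cube([844, 239, 160]);
  translate([0, 239, 160]) cube([844, 239, 160]);
  translate([0, 478, 320]) cube([844, 239, 160]);
  translate([0, 717, 480]) cube([844, 239, 160]);
  translate([0, 956, 640]) cube([844, 239, 160]);
  translate([0, 1195, 800]) cube([844, 239, 160]);
  translate([0, 1434, 960]) cube([844, 239, 160]);
  translate([0, 1673, 1120]) cube([844, 239, 160]);
  translate([0, 1912, 1280]) cube([844, 239, 160]);
}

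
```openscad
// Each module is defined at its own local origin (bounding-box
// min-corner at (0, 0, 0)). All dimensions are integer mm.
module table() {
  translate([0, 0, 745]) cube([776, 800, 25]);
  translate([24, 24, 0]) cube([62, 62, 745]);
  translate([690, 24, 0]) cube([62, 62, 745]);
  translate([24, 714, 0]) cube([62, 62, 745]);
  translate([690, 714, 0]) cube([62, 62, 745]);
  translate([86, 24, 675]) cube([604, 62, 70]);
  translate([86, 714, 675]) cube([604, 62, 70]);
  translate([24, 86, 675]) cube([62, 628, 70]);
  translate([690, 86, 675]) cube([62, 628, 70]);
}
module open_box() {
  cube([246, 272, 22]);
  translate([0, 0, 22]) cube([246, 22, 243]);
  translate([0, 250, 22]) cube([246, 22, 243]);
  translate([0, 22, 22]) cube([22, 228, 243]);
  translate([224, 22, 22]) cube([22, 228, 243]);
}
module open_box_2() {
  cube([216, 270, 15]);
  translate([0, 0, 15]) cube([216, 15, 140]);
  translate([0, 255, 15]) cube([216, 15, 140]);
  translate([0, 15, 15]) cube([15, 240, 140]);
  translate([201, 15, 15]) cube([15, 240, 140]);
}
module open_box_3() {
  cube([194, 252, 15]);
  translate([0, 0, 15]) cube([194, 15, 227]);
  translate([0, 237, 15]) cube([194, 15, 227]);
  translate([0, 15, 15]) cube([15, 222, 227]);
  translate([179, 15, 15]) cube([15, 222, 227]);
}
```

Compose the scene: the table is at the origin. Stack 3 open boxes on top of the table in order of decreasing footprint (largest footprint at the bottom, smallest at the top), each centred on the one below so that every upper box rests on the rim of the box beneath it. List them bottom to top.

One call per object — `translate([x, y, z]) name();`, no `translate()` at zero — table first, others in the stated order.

table();
translate([265, 264, 770]) open_box();
translate([280, 265, 1035]) open_box_2();
translate([291, 274, 1190]) open_box_3();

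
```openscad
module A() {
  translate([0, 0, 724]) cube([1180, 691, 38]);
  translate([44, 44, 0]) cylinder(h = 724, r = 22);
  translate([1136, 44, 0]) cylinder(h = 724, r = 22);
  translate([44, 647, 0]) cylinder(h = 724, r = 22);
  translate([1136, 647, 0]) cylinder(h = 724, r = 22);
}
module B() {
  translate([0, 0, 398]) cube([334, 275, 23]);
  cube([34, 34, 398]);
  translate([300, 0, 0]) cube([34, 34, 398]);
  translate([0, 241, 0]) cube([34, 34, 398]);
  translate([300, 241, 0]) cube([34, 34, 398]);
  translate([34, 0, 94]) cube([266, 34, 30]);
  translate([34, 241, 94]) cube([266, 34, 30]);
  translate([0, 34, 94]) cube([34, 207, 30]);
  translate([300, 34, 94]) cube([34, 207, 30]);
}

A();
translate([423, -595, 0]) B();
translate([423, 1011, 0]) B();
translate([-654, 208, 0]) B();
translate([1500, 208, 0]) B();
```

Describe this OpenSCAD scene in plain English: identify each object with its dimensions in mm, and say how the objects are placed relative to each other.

A is a rectangular dining table. The top is 1180×691×38 mm with its upper surface at z = 762 mm. It stands on four round legs of 44 mm diameter, each leg's bounding box inset 22 mm from the nearest pair of top edges, running from the floor to the underside of the top.

B is a four-legged stool. The seat is 334×275 mm, 23 mm thick, top at z = 421 mm. It stands on four square legs, each 34×34 mm in cross-section, from z = 0 to the seat underside, each flush with a corner of the seat. Four stretchers, 34 mm wide and 30 mm tall, connect adjacent legs with their undersides at z = 94 mm, each running between the inner faces of the legs it joins and aligned with the legs' outer faces on the other axis.

Four stools sit around the table at the −y, +y, −x, +x sides.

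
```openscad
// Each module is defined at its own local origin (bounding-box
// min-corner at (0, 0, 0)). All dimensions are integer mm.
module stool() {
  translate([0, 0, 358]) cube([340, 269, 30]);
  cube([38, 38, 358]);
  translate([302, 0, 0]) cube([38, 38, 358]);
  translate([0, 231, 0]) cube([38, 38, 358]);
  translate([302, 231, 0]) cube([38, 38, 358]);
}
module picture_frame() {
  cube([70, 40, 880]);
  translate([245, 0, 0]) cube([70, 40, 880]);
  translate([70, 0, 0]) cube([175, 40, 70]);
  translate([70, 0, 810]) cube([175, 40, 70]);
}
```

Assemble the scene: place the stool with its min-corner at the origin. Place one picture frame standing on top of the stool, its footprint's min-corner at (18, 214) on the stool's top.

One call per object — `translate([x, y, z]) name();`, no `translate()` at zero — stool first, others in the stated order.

stool();
translate([18, 214, 388]) picture_frame();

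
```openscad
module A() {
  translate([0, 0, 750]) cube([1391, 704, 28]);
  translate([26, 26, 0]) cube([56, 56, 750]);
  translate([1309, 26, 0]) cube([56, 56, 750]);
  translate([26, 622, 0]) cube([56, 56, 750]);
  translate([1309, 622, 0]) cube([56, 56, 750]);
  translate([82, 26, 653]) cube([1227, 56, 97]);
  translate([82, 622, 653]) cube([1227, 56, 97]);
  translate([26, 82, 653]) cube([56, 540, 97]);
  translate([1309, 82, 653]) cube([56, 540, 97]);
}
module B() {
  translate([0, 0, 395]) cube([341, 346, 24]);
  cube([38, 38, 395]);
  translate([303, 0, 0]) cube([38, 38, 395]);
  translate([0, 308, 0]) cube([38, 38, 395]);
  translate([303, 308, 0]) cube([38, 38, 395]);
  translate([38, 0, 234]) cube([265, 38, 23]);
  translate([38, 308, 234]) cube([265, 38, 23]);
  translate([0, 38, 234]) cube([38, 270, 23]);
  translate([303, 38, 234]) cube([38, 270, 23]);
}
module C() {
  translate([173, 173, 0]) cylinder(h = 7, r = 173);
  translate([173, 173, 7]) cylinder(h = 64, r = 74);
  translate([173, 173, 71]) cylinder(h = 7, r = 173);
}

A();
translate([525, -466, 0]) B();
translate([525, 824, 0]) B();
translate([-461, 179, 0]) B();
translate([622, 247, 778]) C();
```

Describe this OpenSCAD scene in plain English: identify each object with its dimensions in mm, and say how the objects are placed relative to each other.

A is a rectangular dining table. The top is 1391×704×28 mm with its upper surface at z = 778 mm. It stands on four 56×56 mm square legs, each inset 26 mm from the nearest pair of top edges, running from the floor to the underside of the top. Four apron rails, 56 mm thick and 97 mm tall, run between adjacent legs with their top edges flush with the underside of the top and their outer faces flush with the legs' outer faces.

B is a four-legged stool. The seat is 341×346 mm, 24 mm thick, top at z = 419 mm. It stands on four square legs, each 38×38 mm in cross-section, from z = 0 to the seat underside, each flush with a corner of the seat. Four stretchers, 38 mm wide and 23 mm tall, connect adjacent legs with their undersides at z = 234 mm, each running between the inner faces of the legs it joins and aligned with the legs' outer faces on the other axis.

C is a spool: two coaxial disc flanges of radius 173 mm and thickness 7 mm, joined by a core cylinder of radius 74 mm and height 64 mm. The lower flange rests on z = 0 and the three cylinders share a vertical axis.

Three stools sit around the table at the −y, +y, −x sides. The spool is on top of the table.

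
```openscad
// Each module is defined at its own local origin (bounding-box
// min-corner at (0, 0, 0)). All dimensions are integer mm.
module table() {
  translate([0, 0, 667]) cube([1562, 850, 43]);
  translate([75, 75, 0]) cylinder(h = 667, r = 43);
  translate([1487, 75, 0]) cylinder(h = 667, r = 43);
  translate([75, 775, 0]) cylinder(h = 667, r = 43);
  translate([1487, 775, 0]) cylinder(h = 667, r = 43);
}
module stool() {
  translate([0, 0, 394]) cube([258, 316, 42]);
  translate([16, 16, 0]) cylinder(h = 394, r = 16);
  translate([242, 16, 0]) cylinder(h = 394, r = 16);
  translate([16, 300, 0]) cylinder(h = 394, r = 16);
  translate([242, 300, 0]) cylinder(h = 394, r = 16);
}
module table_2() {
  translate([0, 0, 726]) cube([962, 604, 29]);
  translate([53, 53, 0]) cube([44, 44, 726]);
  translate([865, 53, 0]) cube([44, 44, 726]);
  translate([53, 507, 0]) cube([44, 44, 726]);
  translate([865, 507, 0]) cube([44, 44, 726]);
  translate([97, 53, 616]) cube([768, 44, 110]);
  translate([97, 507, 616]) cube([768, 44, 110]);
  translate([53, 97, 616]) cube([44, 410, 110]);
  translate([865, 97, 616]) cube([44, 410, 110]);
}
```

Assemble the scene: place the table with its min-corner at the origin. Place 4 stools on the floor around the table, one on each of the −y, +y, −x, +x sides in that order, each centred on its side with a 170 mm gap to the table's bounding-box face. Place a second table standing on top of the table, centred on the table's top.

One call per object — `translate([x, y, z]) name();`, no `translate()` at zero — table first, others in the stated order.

table();
translate([652, -486, 0]) stool();
translate([652, 1020, 0]) stool();
translate([-428, 267, 0]) stool();
translate([1732, 267, 0]) stool();
translate([300, 123, 710]) table_2();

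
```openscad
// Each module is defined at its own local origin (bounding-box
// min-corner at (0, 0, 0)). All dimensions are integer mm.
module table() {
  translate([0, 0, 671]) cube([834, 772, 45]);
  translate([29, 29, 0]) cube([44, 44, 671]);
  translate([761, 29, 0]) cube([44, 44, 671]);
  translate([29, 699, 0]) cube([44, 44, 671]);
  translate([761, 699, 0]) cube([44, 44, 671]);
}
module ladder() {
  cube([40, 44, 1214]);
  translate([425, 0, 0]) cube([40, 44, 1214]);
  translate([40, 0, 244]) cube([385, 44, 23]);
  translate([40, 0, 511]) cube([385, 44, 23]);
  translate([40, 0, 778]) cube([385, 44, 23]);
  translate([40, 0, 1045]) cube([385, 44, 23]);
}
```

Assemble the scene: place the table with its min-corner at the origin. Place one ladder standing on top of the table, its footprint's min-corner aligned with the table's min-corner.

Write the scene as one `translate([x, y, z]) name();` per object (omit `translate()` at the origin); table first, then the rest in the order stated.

table();
translate([0, 0, 716]) ladder();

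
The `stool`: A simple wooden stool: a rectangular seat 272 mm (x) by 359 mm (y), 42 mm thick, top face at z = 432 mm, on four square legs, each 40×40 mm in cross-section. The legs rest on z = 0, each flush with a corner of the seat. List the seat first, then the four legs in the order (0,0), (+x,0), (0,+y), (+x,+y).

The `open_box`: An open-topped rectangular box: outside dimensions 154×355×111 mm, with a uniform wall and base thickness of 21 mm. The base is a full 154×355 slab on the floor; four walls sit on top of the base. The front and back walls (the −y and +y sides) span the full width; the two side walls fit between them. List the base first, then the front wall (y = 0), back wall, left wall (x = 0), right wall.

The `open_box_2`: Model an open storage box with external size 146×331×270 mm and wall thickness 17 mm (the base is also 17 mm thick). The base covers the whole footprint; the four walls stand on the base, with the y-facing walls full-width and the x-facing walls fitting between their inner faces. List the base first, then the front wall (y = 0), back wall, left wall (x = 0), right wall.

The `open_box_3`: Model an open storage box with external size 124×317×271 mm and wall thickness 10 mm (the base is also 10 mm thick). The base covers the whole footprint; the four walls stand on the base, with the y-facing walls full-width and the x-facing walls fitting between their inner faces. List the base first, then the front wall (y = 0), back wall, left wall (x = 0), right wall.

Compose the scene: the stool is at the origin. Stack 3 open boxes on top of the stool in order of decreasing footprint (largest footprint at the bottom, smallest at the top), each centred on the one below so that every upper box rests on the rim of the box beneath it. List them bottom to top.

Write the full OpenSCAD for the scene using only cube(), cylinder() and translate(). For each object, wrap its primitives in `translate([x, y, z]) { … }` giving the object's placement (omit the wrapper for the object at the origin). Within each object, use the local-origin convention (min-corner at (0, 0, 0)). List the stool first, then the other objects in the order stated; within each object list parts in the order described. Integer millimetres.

translate([0, 0, 390]) cube([272, 359, 42]);
cube([40, 40, 390]);
translate([232, 0, 0]) cube([40, 40, 390]);
translate([0, 319, 0]) cube([40, 40, 390]);
translate([232, 319, 0]) cube([40, 40, 390]);
translate([59, 2, 432]) {
  cube([154, 355, 21]);
  translate([0, 0, 21]) cube([154, 21, 90]);
  translate([0, 334, 21]) cube([154, 21, 90]);
  translate([0, 21, 21]) cube([21, 313, 90]);
  translate([133, 21, 21]) cube([21, 313, 90]);
}
translate([63, 14, 543]) {
  cube([146, 331, 17]);
  translate([0, 0, 17]) cube([146, 17, 253]);
  translate([0, 314, 17]) cube([146, 17, 253]);
  translate([0, 17, 17]) cube([17, 297, 253]);
  translate([129, 17, 17]) cube([17, 297, 253]);
}
translate([74, 21, 813]) {
  cube([124, 317, 10]);
  translate([0, 0, 10]) cube([124, 10, 261]);
  translate([0, 307, 10]) cube([124, 10, 261]);
  translate([0, 10, 10]) cube([10, 297, 261]);
  translate([114, 10, 10]) cube([10, 297, 261]);
}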